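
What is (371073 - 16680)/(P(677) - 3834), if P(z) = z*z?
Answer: 354393/454495 ≈ 0.77975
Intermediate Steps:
P(z) = z**2
(371073 - 16680)/(P(677) - 3834) = (371073 - 16680)/(677**2 - 3834) = 354393/(458329 - 3834) = 354393/454495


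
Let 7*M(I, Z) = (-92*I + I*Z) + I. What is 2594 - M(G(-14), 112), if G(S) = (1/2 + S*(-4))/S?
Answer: 72971/28 ≈ 2606.1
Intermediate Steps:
G(S) = (½ - 4*S)/S
M(I, Z) = -13*I + I*Z/7 (M(I, Z) = ((-92*I + I*Z) + I)/7 = (-91*I + I*Z)/7 = -13*I + I*Z/7)
2594 - M(G(-14), 112) = 2594 - (-4 + (½)/(-14))*(-91 + 112)/7 = 2594 - (-4 + (½)*(-1/14))*21/7 = 2594 - (-4 - 1/28)*21/7 = 2594 - (-113)*21/(7*28) = 2594 - 1*(-339/28) = 2594 + 339/28 = 72971/28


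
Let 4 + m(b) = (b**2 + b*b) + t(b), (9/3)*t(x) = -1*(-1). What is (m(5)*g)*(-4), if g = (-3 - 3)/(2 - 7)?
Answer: -1112/5 ≈ -222.40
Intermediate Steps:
t(x) = 1/3 (t(x) = (-1*(-1))/3 = (1/3)*1 = 1/3)
m(b) = -11/3 + 2*b**2 (m(b) = -4 + ((b**2 + b*b) + 1/3) = -4 + ((b**2 + b**2) + 1/3) = -4 + (2*b**2 + 1/3) = -4 + (1/3 + 2*b**2) = -11/3 + 2*b**2)
g = 6/5 (g = -6/(-5) = -6*(-1/5) = 6/5 ≈ 1.2000)
(m(5)*g)*(-4) = ((-11/3 + 2*5**2)*(6/5))*(-4) = ((-11/3 + 2*25)*(6/5))*(-4) = ((-11/3 + 50)*(6/5))*(-4) = ((139/3)*(6/5))*(-4) = (278/5)*(-4) = -1112/5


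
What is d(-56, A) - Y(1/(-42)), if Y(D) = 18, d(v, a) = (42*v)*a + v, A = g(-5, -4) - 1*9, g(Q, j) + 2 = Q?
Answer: 37558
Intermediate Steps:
g(Q, j) = -2 + Q
A = -16 (A = (-2 - 5) - 1*9 = -7 - 9 = -16)
d(v, a) = v + 42*a*v (d(v, a) = 42*a*v + v = v + 42*a*v)
d(-56, A) - Y(1/(-42)) = -56*(1 + 42*(-16)) - 1*18 = -56*(1 - 672) - 18 = -56*(-671) - 18 = 37576 - 18 = 37558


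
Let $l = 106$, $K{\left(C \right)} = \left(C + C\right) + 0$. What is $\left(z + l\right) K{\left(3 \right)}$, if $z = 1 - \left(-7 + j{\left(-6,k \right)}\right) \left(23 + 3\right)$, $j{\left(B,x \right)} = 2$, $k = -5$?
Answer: $1422$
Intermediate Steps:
$K{\left(C \right)} = 2 C$ ($K{\left(C \right)} = 2 C + 0 = 2 C$)
$z = 131$ ($z = 1 - \left(-7 + 2\right) \left(23 + 3\right) = 1 - \left(-5\right) 26 = 1 - -130 = 1 + 130 = 131$)
$\left(z + l\right) K{\left(3 \right)} = \left(131 + 106\right) 2 \cdot 3 = 237 \cdot 6 = 1422$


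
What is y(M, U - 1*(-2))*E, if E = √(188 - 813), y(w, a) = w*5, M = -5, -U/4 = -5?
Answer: -625*I ≈ -625.0*I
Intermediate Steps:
U = 20 (U = -4*(-5) = 20)
y(w, a) = 5*w
E = 25*I (E = √(-625) = 25*I ≈ 25.0*I)
y(M, U - 1*(-2))*E = (5*(-5))*(25*I) = -625*I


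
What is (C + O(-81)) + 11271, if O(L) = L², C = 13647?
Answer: 31479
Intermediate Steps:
(C + O(-81)) + 11271 = (13647 + (-81)²) + 11271 = (13647 + 6561) + 11271 = 20208 + 11271 = 31479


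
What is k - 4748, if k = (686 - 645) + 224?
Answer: -4483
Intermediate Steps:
k = 265 (k = 41 + 224 = 265)
k - 4748 = 265 - 4748 = -4483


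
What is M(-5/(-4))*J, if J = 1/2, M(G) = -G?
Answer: -5/8 ≈ -0.62500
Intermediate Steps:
J = 1/2 ≈ 0.50000
M(-5/(-4))*J = -(-5)/(-4)*(1/2) = -(-5)*(-1)/4*(1/2) = -1*5/4*(1/2) = -5/4*1/2 = -5/8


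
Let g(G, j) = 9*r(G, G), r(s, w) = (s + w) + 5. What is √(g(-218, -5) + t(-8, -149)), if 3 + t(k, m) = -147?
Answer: I*√4029 ≈ 63.474*I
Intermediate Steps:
t(k, m) = -150 (t(k, m) = -3 - 147 = -150)
r(s, w) = 5 + s + w
g(G, j) = 45 + 18*G (g(G, j) = 9*(5 + G + G) = 9*(5 + 2*G) = 45 + 18*G)
√(g(-218, -5) + t(-8, -149)) = √((45 + 18*(-218)) - 150) = √((45 - 3924) - 150) = √(-3879 - 150) = √(-4029) = I*√4029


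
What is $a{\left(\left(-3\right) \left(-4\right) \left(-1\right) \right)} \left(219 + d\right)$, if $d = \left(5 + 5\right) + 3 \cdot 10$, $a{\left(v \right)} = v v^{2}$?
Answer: $-447552$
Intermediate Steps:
$a{\left(v \right)} = v^{3}$
$d = 40$ ($d = 10 + 30 = 40$)
$a{\left(\left(-3\right) \left(-4\right) \left(-1\right) \right)} \left(219 + d\right) = \left(\left(-3\right) \left(-4\right) \left(-1\right)\right)^{3} \left(219 + 40\right) = \left(12 \left(-1\right)\right)^{3} \cdot 259 = \left(-12\right)^{3} \cdot 259 = \left(-1728\right) 259 = -447552$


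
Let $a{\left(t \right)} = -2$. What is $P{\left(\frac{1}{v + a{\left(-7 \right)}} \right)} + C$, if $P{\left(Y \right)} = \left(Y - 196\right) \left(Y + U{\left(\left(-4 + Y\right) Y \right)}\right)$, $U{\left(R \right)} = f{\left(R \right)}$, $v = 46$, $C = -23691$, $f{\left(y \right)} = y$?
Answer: $- \frac{2016964531}{85184} \approx -23678.0$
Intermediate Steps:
$U{\left(R \right)} = R$
$P{\left(Y \right)} = \left(-196 + Y\right) \left(Y + Y \left(-4 + Y\right)\right)$ ($P{\left(Y \right)} = \left(Y - 196\right) \left(Y + \left(-4 + Y\right) Y\right) = \left(-196 + Y\right) \left(Y + Y \left(-4 + Y\right)\right)$)
$P{\left(\frac{1}{v + a{\left(-7 \right)}} \right)} + C = \frac{588 + \left(\frac{1}{46 - 2}\right)^{2} - \frac{199}{46 - 2}}{46 - 2} - 23691 = \frac{588 + \left(\frac{1}{44}\right)^{2} - \frac{199}{44}}{44} - 23691 = \frac{588 + \frac{1}{1936} - \frac{199}{44}}{44} - 23691 = \frac{1}{44} \cdot \frac{1129613}{1936} - 23691 = \frac{1129613}{85184} - 23691 = - \frac{2016964531}{85184}$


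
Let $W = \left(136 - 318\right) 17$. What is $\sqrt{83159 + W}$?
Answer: $\sqrt{80065} \approx 282.96$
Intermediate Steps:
$W = -3094$ ($W = \left(-182\right) 17 = -3094$)
$\sqrt{83159 + W} = \sqrt{83159 - 3094} = \sqrt{80065}$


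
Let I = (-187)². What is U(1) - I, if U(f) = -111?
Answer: -35080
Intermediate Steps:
I = 34969
U(1) - I = -111 - 1*34969 = -111 - 34969 = -35080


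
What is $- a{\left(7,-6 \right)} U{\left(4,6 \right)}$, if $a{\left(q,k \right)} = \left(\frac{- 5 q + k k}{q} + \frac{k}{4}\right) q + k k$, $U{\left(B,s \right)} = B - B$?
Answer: $0$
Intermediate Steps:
$U{\left(B,s \right)} = 0$
$a{\left(q,k \right)} = k^{2} + q \left(\frac{k}{4} + \frac{k^{2} - 5 q}{q}\right)$ ($a{\left(q,k \right)} = \left(\frac{- 5 q + k^{2}}{q} + k \frac{1}{4}\right) q + k^{2} = \left(\frac{k^{2} - 5 q}{q} + \frac{k}{4}\right) q + k^{2} = \left(\frac{k}{4} + \frac{k^{2} - 5 q}{q}\right) q + k^{2} = q \left(\frac{k}{4} + \frac{k^{2} - 5 q}{q}\right) + k^{2} = k^{2} + q \left(\frac{k}{4} + \frac{k^{2} - 5 q}{q}\right)$)
$- a{\left(7,-6 \right)} U{\left(4,6 \right)} = - (\left(-5\right) 7 + 2 \left(-6\right)^{2} + \frac{1}{4} \left(-6\right) 7) 0 = - (-35 + 2 \cdot 36 - \frac{21}{2}) 0 = - (-35 + 72 - \frac{21}{2}) 0 = \left(-1\right) \frac{53}{2} \cdot 0 = \left(- \frac{53}{2}\right) 0 = 0$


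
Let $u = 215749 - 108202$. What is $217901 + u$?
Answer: $325448$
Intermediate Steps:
$u = 107547$
$217901 + u = 217901 + 107547 = 325448$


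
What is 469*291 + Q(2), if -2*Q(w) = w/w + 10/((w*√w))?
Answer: 272957/2 - 5*√2/4 ≈ 1.3648e+5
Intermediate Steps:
Q(w) = -½ - 5/w^(3/2) (Q(w) = -(w/w + 10/((w*√w)))/2 = -(1 + 10/(w^(3/2)))/2 = -(1 + 10/w^(3/2))/2 = -½ - 5/w^(3/2))
469*291 + Q(2) = 469*291 + (-½ - 5*√2/4) = 136479 + (-½ - 5*√2/4) = 272957/2 - 5*√2/4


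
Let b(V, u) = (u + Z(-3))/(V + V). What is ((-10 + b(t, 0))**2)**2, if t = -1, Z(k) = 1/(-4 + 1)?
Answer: 12117361/1296 ≈ 9349.8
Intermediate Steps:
Z(k) = -1/3 (Z(k) = 1/(-3) = -1/3)
b(V, u) = (-1/3 + u)/(2*V) (b(V, u) = (u - 1/3)/(V + V) = (-1/3 + u)/((2*V)) = (-1/3 + u)*(1/(2*V)) = (-1/3 + u)/(2*V))
((-10 + b(t, 0))**2)**2 = ((-10 + (1/6)*(-1 + 3*0)/(-1))**2)**2 = ((-10 + (1/6)*(-1)*(-1 + 0))**2)**2 = ((-10 + (1/6)*(-1)*(-1))**2)**2 = ((-10 + 1/6)**2)**2 = ((-59/6)**2)**2 = (3481/36)**2 = 12117361/1296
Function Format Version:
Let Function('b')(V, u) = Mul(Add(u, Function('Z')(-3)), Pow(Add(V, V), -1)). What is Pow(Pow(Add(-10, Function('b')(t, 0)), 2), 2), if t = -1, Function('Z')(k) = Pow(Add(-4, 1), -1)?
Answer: Rational(12117361, 1296) ≈ 9349.8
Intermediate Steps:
Function('Z')(k) = Rational(-1, 3) (Function('Z')(k) = Pow(-3, -1) = Rational(-1, 3))
Function('b')(V, u) = Mul(Rational(1, 2), Pow(V, -1), Add(Rational(-1, 3), u)) (Function('b')(V, u) = Mul(Add(u, Rational(-1, 3)), Pow(Add(V, V), -1)) = Mul(Add(Rational(-1, 3), u), Pow(Mul(2, V), -1)) = Mul(Add(Rational(-1, 3), u), Mul(Rational(1, 2), Pow(V, -1))) = Mul(Rational(1, 2), Pow(V, -1), Add(Rational(-1, 3), u)))
Pow(Pow(Add(-10, Function('b')(t, 0)), 2), 2) = Pow(Pow(Add(-10, Mul(Rational(1, 6), Pow(-1, -1), Add(-1, Mul(3, 0)))), 2), 2) = Pow(Pow(Add(-10, Mul(Rational(1, 6), -1, Add(-1, 0))), 2), 2) = Pow(Pow(Add(-10, Mul(Rational(1, 6), -1, -1)), 2), 2) = Pow(Pow(Add(-10, Rational(1, 6)), 2), 2) = Pow(Pow(Rational(-59, 6), 2), 2) = Pow(Rational(3481, 36), 2) = Rational(12117361, 1296)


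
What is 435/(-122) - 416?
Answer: -51187/122 ≈ -419.57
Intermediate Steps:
435/(-122) - 416 = 435*(-1/122) - 416 = -435/122 - 416 = -51187/122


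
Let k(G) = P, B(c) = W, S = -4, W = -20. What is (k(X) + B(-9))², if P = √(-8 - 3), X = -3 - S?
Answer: (20 - I*√11)² ≈ 389.0 - 132.67*I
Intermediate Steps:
B(c) = -20
X = 1 (X = -3 - 1*(-4) = -3 + 4 = 1)
P = I*√11 (P = √(-11) = I*√11 ≈ 3.3166*I)
k(G) = I*√11
(k(X) + B(-9))² = (I*√11 - 20)² = (-20 + I*√11)²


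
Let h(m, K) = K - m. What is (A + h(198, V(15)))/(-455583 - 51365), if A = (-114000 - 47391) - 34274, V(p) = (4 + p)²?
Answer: 97751/253474 ≈ 0.38564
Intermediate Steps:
A = -195665 (A = -161391 - 34274 = -195665)
(A + h(198, V(15)))/(-455583 - 51365) = (-195665 + ((4 + 15)² - 1*198))/(-455583 - 51365) = (-195665 + (19² - 198))/(-506948) = (-195665 + (361 - 198))*(-1/506948) = (-195665 + 163)*(-1/506948) = -195502*(-1/506948) = 97751/253474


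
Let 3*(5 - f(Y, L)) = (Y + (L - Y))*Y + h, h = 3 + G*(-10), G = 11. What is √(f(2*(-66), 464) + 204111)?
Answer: √2021109/3 ≈ 473.89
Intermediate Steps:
h = -107 (h = 3 + 11*(-10) = 3 - 110 = -107)
f(Y, L) = 122/3 - L*Y/3 (f(Y, L) = 5 - ((Y + (L - Y))*Y - 107)/3 = 5 - (L*Y - 107)/3 = 5 - (-107 + L*Y)/3 = 5 + (107/3 - L*Y/3) = 122/3 - L*Y/3)
√(f(2*(-66), 464) + 204111) = √((122/3 - ⅓*464*2*(-66)) + 204111) = √((122/3 - ⅓*464*(-132)) + 204111) = √((122/3 + 20416) + 204111) = √(61370/3 + 204111) = √(673703/3) = √2021109/3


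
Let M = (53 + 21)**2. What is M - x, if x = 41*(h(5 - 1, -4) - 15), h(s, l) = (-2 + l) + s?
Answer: 6173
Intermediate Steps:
h(s, l) = -2 + l + s
M = 5476 (M = 74**2 = 5476)
x = -697 (x = 41*((-2 - 4 + (5 - 1)) - 15) = 41*((-2 - 4 + 4) - 15) = 41*(-2 - 15) = 41*(-17) = -697)
M - x = 5476 - 1*(-697) = 5476 + 697 = 6173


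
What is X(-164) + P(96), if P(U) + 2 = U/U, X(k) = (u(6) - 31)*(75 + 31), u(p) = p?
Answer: -2651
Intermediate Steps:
X(k) = -2650 (X(k) = (6 - 31)*(75 + 31) = -25*106 = -2650)
P(U) = -1 (P(U) = -2 + U/U = -2 + 1 = -1)
X(-164) + P(96) = -2650 - 1 = -2651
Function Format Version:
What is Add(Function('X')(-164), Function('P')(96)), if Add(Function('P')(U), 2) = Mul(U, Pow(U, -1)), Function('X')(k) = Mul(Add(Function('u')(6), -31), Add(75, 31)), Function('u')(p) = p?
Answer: -2651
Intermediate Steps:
Function('X')(k) = -2650 (Function('X')(k) = Mul(Add(6, -31), Add(75, 31)) = Mul(-25, 106) = -2650)
Function('P')(U) = -1 (Function('P')(U) = Add(-2, Mul(U, Pow(U, -1))) = Add(-2, 1) = -1)
Add(Function('X')(-164), Function('P')(96)) = Add(-2650, -1) = -2651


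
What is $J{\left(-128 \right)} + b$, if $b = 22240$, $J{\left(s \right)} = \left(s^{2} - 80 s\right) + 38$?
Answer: $48902$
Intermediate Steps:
$J{\left(s \right)} = 38 + s^{2} - 80 s$
$J{\left(-128 \right)} + b = \left(38 + \left(-128\right)^{2} - -10240\right) + 22240 = \left(38 + 16384 + 10240\right) + 22240 = 26662 + 22240 = 48902$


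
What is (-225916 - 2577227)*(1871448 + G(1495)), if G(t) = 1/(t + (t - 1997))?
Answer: -1736404936446565/331 ≈ -5.2459e+12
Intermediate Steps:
G(t) = 1/(-1997 + 2*t) (G(t) = 1/(t + (-1997 + t)) = 1/(-1997 + 2*t))
(-225916 - 2577227)*(1871448 + G(1495)) = (-225916 - 2577227)*(1871448 + 1/(-1997 + 2*1495)) = -2803143*(1871448 + 1/(-1997 + 2990)) = -2803143*(1871448 + 1/993) = -2803143*1858347865/993 = -1736404936446565/331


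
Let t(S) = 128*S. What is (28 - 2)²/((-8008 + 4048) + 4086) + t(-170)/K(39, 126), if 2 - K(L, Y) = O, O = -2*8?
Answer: -25274/21 ≈ -1203.5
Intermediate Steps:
O = -16
K(L, Y) = 18 (K(L, Y) = 2 - 1*(-16) = 2 + 16 = 18)
(28 - 2)²/((-8008 + 4048) + 4086) + t(-170)/K(39, 126) = (28 - 2)²/((-8008 + 4048) + 4086) + (128*(-170))/18 = 26²/(-3960 + 4086) - 21760*1/18 = 676/126 - 10880/9 = 676*(1/126) - 10880/9 = 338/63 - 10880/9 = -25274/21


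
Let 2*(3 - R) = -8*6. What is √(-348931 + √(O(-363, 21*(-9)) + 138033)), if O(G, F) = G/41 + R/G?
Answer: √(-70972914331 + 451*√28074234261)/451 ≈ 590.39*I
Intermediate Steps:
R = 27 (R = 3 - (-4)*6 = 3 - ½*(-48) = 3 + 24 = 27)
O(G, F) = 27/G + G/41 (O(G, F) = G/41 + 27/G = 27/G + G/41)
√(-348931 + √(O(-363, 21*(-9)) + 138033)) = √(-348931 + √((27/(-363) + (1/41)*(-363)) + 138033)) = √(-348931 + √((27*(-1/363) - 363/41) + 138033)) = √(-348931 + √((-9/121 - 363/41) + 138033)) = √(-348931 + √(-44292/4961 + 138033)) = √(-348931 + √(684737421/4961)) = √(-348931 + √28074234261/451)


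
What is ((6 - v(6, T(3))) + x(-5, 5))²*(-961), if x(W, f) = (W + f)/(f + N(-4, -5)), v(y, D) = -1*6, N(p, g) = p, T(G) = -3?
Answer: -138384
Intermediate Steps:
v(y, D) = -6
x(W, f) = (W + f)/(-4 + f) (x(W, f) = (W + f)/(f - 4) = (W + f)/(-4 + f))
((6 - v(6, T(3))) + x(-5, 5))²*(-961) = ((6 - 1*(-6)) + (-5 + 5)/(-4 + 5))²*(-961) = ((6 + 6) + 0/1)²*(-961) = (12 + 1*0)²*(-961) = (12 + 0)²*(-961) = 12²*(-961) = 144*(-961) = -138384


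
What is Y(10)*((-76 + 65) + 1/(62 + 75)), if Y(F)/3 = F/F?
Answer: -4518/137 ≈ -32.978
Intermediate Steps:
Y(F) = 3 (Y(F) = 3*(F/F) = 3*1 = 3)
Y(10)*((-76 + 65) + 1/(62 + 75)) = 3*((-76 + 65) + 1/(62 + 75)) = 3*(-11 + 1/137) = 3*(-1506/137) = -4518/137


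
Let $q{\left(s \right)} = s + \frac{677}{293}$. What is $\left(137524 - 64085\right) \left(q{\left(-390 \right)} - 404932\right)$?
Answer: $- \frac{8721517892691}{293} \approx -2.9766 \cdot 10^{10}$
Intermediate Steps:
$q{\left(s \right)} = \frac{677}{293} + s$ ($q{\left(s \right)} = s + 677 \cdot \frac{1}{293} = s + \frac{677}{293} = \frac{677}{293} + s$)
$\left(137524 - 64085\right) \left(q{\left(-390 \right)} - 404932\right) = \left(137524 - 64085\right) \left(\left(\frac{677}{293} - 390\right) - 404932\right) = 73439 \left(- \frac{113593}{293} - 404932\right) = 73439 \left(- \frac{118758669}{293}\right) = - \frac{8721517892691}{293}$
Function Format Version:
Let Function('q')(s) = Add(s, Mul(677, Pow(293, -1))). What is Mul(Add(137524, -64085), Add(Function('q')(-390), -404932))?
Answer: Rational(-8721517892691, 293) ≈ -2.9766e+10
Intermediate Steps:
Function('q')(s) = Add(Rational(677, 293), s) (Function('q')(s) = Add(s, Mul(677, Rational(1, 293))) = Add(s, Rational(677, 293)) = Add(Rational(677, 293), s))
Mul(Add(137524, -64085), Add(Function('q')(-390), -404932)) = Mul(Add(137524, -64085), Add(Add(Rational(677, 293), -390), -404932)) = Mul(73439, Add(Rational(-113593, 293), -404932)) = Mul(73439, Rational(-118758669, 293)) = Rational(-8721517892691, 293)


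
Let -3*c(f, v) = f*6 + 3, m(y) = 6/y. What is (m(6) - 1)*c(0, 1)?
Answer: 0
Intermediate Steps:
c(f, v) = -1 - 2*f (c(f, v) = -(f*6 + 3)/3 = -(6*f + 3)/3 = -(3 + 6*f)/3 = -1 - 2*f)
(m(6) - 1)*c(0, 1) = (6/6 - 1)*(-1 - 2*0) = (6*(⅙) - 1)*(-1 + 0) = (1 - 1)*(-1) = 0*(-1) = 0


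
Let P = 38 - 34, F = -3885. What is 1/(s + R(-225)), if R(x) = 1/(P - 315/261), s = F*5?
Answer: -81/1573396 ≈ -5.1481e-5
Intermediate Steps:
P = 4
s = -19425 (s = -3885*5 = -19425)
R(x) = 29/81 (R(x) = 1/(4 - 315/261) = 1/(4 - 315*1/261) = 1/(4 - 35/29) = 1/(81/29) = 29/81)
1/(s + R(-225)) = 1/(-19425 + 29/81) = 1/(-1573396/81) = -81/1573396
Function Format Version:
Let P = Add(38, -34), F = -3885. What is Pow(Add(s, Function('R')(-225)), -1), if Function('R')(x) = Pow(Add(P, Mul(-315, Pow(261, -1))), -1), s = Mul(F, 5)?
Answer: Rational(-81, 1573396) ≈ -5.1481e-5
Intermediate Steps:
P = 4
s = -19425 (s = Mul(-3885, 5) = -19425)
Function('R')(x) = Rational(29, 81) (Function('R')(x) = Pow(Add(4, Mul(-315, Pow(261, -1))), -1) = Pow(Add(4, Mul(-315, Rational(1, 261))), -1) = Pow(Add(4, Rational(-35, 29)), -1) = Pow(Rational(81, 29), -1) = Rational(29, 81))
Pow(Add(s, Function('R')(-225)), -1) = Pow(Add(-19425, Rational(29, 81)), -1) = Pow(Rational(-1573396, 81), -1) = Rational(-81, 1573396)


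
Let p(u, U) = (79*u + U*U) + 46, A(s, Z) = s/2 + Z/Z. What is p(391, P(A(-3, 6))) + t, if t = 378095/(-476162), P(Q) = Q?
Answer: 29459624831/952324 ≈ 30934.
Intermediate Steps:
A(s, Z) = 1 + s/2 (A(s, Z) = s*(½) + 1 = s/2 + 1 = 1 + s/2)
t = -378095/476162 (t = 378095*(-1/476162) = -378095/476162 ≈ -0.79405)
p(u, U) = 46 + U² + 79*u (p(u, U) = (79*u + U²) + 46 = (U² + 79*u) + 46 = 46 + U² + 79*u)
p(391, P(A(-3, 6))) + t = (46 + (1 + (½)*(-3))² + 79*391) - 378095/476162 = (46 + (1 - 3/2)² + 30889) - 378095/476162 = (46 + (-½)² + 30889) - 378095/476162 = (46 + ¼ + 30889) - 378095/476162 = 123741/4 - 378095/476162 = 29459624831/952324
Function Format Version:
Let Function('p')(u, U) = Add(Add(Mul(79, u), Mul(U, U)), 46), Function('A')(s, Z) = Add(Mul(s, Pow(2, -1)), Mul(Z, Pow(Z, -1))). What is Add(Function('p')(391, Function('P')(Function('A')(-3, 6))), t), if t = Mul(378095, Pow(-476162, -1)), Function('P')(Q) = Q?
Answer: Rational(29459624831, 952324) ≈ 30934.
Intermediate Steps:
Function('A')(s, Z) = Add(1, Mul(Rational(1, 2), s)) (Function('A')(s, Z) = Add(Mul(s, Rational(1, 2)), 1) = Add(Mul(Rational(1, 2), s), 1) = Add(1, Mul(Rational(1, 2), s)))
t = Rational(-378095, 476162) (t = Mul(378095, Rational(-1, 476162)) = Rational(-378095, 476162) ≈ -0.79405)
Function('p')(u, U) = Add(46, Pow(U, 2), Mul(79, u)) (Function('p')(u, U) = Add(Add(Mul(79, u), Pow(U, 2)), 46) = Add(Add(Pow(U, 2), Mul(79, u)), 46) = Add(46, Pow(U, 2), Mul(79, u)))
Add(Function('p')(391, Function('P')(Function('A')(-3, 6))), t) = Add(Add(46, Pow(Add(1, Mul(Rational(1, 2), -3)), 2), Mul(79, 391)), Rational(-378095, 476162)) = Add(Add(46, Pow(Add(1, Rational(-3, 2)), 2), 30889), Rational(-378095, 476162)) = Add(Add(46, Pow(Rational(-1, 2), 2), 30889), Rational(-378095, 476162)) = Add(Add(46, Rational(1, 4), 30889), Rational(-378095, 476162)) = Add(Rational(123741, 4), Rational(-378095, 476162)) = Rational(29459624831, 952324)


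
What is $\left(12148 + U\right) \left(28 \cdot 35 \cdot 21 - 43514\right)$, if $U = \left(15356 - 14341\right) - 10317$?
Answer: $-65270164$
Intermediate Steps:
$U = -9302$ ($U = 1015 - 10317 = -9302$)
$\left(12148 + U\right) \left(28 \cdot 35 \cdot 21 - 43514\right) = \left(12148 - 9302\right) \left(28 \cdot 35 \cdot 21 - 43514\right) = 2846 \left(980 \cdot 21 - 43514\right) = 2846 \left(20580 - 43514\right) = 2846 \left(-22934\right) = -65270164$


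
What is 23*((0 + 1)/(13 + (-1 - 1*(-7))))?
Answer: 23/19 ≈ 1.2105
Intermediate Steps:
23*((0 + 1)/(13 + (-1 - 1*(-7)))) = 23*(1/(13 + (-1 + 7))) = 23*(1/(13 + 6)) = 23*(1/19) = 23/19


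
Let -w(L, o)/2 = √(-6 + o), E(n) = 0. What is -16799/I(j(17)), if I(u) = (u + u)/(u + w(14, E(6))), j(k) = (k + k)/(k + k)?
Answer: -16799/2 + 16799*I*√6 ≈ -8399.5 + 41149.0*I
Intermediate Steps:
j(k) = 1 (j(k) = (2*k)/((2*k)) = (2*k)*(1/(2*k)) = 1)
w(L, o) = -2*√(-6 + o)
I(u) = 2*u/(u - 2*I*√6) (I(u) = (u + u)/(u - 2*√(-6 + 0)) = (2*u)/(u - 2*I*√6) = 2*u/(u - 2*I*√6))
-16799/I(j(17)) = -(16799/2 - 16799*I*√6) = -16799*(½ - I*√6) = -16799/2 + 16799*I*√6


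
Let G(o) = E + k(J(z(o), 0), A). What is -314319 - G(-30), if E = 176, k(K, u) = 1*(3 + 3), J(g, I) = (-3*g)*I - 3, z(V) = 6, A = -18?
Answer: -314501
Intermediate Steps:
J(g, I) = -3 - 3*I*g (J(g, I) = -3*I*g - 3 = -3 - 3*I*g)
k(K, u) = 6 (k(K, u) = 1*6 = 6)
G(o) = 182 (G(o) = 176 + 6 = 182)
-314319 - G(-30) = -314319 - 1*182 = -314319 - 182 = -314501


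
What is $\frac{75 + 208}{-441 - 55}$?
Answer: $- \frac{283}{496} \approx -0.57056$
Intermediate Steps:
$\frac{75 + 208}{-441 - 55} = \frac{283}{-496} = 283 \left(- \frac{1}{496}\right) = - \frac{283}{496}$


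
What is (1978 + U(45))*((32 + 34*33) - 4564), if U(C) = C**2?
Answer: -13650230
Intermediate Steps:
(1978 + U(45))*((32 + 34*33) - 4564) = (1978 + 45**2)*((32 + 34*33) - 4564) = (1978 + 2025)*((32 + 1122) - 4564) = 4003*(1154 - 4564) = 4003*(-3410) = -13650230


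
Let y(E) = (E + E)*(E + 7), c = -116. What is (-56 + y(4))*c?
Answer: -3712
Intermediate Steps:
y(E) = 2*E*(7 + E) (y(E) = (2*E)*(7 + E) = 2*E*(7 + E))
(-56 + y(4))*c = (-56 + 2*4*(7 + 4))*(-116) = (-56 + 2*4*11)*(-116) = (-56 + 88)*(-116) = 32*(-116) = -3712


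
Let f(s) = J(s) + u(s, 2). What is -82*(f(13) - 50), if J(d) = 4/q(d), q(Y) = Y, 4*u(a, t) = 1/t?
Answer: 211355/52 ≈ 4064.5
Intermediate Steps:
u(a, t) = 1/(4*t)
J(d) = 4/d
f(s) = ⅛ + 4/s (f(s) = 4/s + (¼)/2 = 4/s + (¼)*(½) = 4/s + ⅛ = ⅛ + 4/s)
-82*(f(13) - 50) = -82*((⅛)*(32 + 13)/13 - 50) = -82*((⅛)*(1/13)*45 - 50) = -82*(45/104 - 50) = -82*(-5155/104) = 211355/52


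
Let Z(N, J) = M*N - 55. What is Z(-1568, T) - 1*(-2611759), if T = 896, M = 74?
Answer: 2495672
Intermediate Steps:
Z(N, J) = -55 + 74*N (Z(N, J) = 74*N - 55 = -55 + 74*N)
Z(-1568, T) - 1*(-2611759) = (-55 + 74*(-1568)) - 1*(-2611759) = (-55 - 116032) + 2611759 = -116087 + 2611759 = 2495672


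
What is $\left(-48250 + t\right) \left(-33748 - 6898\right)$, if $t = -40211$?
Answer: $3595585806$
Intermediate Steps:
$\left(-48250 + t\right) \left(-33748 - 6898\right) = \left(-48250 - 40211\right) \left(-33748 - 6898\right) = \left(-88461\right) \left(-40646\right) = 3595585806$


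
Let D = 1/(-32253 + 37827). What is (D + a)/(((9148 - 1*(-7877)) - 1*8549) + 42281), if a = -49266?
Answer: -274608683/282919518 ≈ -0.97062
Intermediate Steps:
D = 1/5574 ≈ 0.00017940
(D + a)/(((9148 - 1*(-7877)) - 1*8549) + 42281) = (1/5574 - 49266)/(((9148 - 1*(-7877)) - 1*8549) + 42281) = -274608683/(5574*(((9148 + 7877) - 8549) + 42281)) = -274608683/(5574*((17025 - 8549) + 42281)) = -274608683/(5574*(8476 + 42281)) = -274608683/5574/50757 = -274608683/5574*1/50757 = -274608683/282919518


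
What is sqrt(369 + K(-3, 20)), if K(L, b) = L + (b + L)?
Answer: sqrt(383) ≈ 19.570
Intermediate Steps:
K(L, b) = b + 2*L (K(L, b) = L + (L + b) = b + 2*L)
sqrt(369 + K(-3, 20)) = sqrt(369 + (20 + 2*(-3))) = sqrt(369 + (20 - 6)) = sqrt(369 + 14) = sqrt(383)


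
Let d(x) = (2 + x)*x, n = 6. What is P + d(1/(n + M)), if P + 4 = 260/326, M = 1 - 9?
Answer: -2577/652 ≈ -3.9525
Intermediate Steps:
M = -8
d(x) = x*(2 + x)
P = -522/163 (P = -4 + 260/326 = -4 + 260*(1/326) = -4 + 130/163 = -522/163 ≈ -3.2025)
P + d(1/(n + M)) = -522/163 + (2 + 1/(6 - 8))/(6 - 8) = -522/163 + (2 + 1/(-2))/(-2) = -522/163 - (2 - 1/2)/2 = -522/163 - 1/2*3/2 = -522/163 - 3/4 = -2577/652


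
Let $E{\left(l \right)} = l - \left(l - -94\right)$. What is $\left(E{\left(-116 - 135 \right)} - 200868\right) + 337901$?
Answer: $136939$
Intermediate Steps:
$E{\left(l \right)} = -94$ ($E{\left(l \right)} = l - \left(l + 94\right) = l - \left(94 + l\right) = -94$)
$\left(E{\left(-116 - 135 \right)} - 200868\right) + 337901 = \left(-94 - 200868\right) + 337901 = -200962 + 337901 = 136939$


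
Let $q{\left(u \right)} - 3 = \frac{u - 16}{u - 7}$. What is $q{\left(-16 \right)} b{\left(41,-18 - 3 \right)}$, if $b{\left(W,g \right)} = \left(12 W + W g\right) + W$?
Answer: $- \frac{33128}{23} \approx -1440.3$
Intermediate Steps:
$b{\left(W,g \right)} = 13 W + W g$
$q{\left(u \right)} = 3 + \frac{-16 + u}{-7 + u}$ ($q{\left(u \right)} = 3 + \frac{u - 16}{u - 7} = 3 + \frac{-16 + u}{-7 + u}$)
$q{\left(-16 \right)} b{\left(41,-18 - 3 \right)} = \frac{-37 + 4 \left(-16\right)}{-7 - 16} \cdot 41 \left(13 - 21\right) = \frac{-37 - 64}{-23} \cdot 41 \left(13 - 21\right) = \left(- \frac{1}{23}\right) \left(-101\right) 41 \left(13 - 21\right) = \frac{101 \cdot 41 \left(-8\right)}{23} = \frac{101}{23} \left(-328\right) = - \frac{33128}{23}$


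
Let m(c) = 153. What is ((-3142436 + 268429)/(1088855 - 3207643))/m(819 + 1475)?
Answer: 2874007/324174564 ≈ 0.0088656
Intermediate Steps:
((-3142436 + 268429)/(1088855 - 3207643))/m(819 + 1475) = ((-3142436 + 268429)/(1088855 - 3207643))/153 = -2874007/(-2118788)*(1/153) = -2874007*(-1/2118788)*(1/153) = (2874007/2118788)*(1/153) = 2874007/324174564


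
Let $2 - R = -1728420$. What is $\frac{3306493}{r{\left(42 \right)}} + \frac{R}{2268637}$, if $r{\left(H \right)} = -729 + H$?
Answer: $- \frac{7500044934127}{1558553619} \approx -4812.2$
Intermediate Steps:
$R = 1728422$ ($R = 2 - -1728420 = 2 + 1728420 = 1728422$)
$\frac{3306493}{r{\left(42 \right)}} + \frac{R}{2268637} = \frac{3306493}{-729 + 42} + \frac{1728422}{2268637} = \frac{3306493}{-687} + 1728422 \cdot \frac{1}{2268637} = 3306493 \left(- \frac{1}{687}\right) + \frac{1728422}{2268637} = - \frac{3306493}{687} + \frac{1728422}{2268637} = - \frac{7500044934127}{1558553619}$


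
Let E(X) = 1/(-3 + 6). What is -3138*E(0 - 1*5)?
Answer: -1046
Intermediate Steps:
E(X) = 1/3
-3138*E(0 - 1*5) = -3138*1/3 = -1046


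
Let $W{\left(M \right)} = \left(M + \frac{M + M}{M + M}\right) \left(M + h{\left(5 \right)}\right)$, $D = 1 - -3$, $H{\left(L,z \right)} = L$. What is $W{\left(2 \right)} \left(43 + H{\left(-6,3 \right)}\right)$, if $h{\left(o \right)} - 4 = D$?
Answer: $1110$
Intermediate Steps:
$D = 4$ ($D = 1 + 3 = 4$)
$h{\left(o \right)} = 8$ ($h{\left(o \right)} = 4 + 4 = 8$)
$W{\left(M \right)} = \left(1 + M\right) \left(8 + M\right)$ ($W{\left(M \right)} = \left(M + \frac{M + M}{M + M}\right) \left(M + 8\right) = \left(M + \frac{2 M}{2 M}\right) \left(8 + M\right) = \left(M + 2 M \frac{1}{2 M}\right) \left(8 + M\right) = \left(M + 1\right) \left(8 + M\right) = \left(1 + M\right) \left(8 + M\right)$)
$W{\left(2 \right)} \left(43 + H{\left(-6,3 \right)}\right) = \left(8 + 2^{2} + 9 \cdot 2\right) \left(43 - 6\right) = \left(8 + 4 + 18\right) 37 = 30 \cdot 37 = 1110$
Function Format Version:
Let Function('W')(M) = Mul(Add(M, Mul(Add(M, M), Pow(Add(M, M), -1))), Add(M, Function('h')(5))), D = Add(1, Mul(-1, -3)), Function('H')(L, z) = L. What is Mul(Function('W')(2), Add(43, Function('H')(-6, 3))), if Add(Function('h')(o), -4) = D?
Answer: 1110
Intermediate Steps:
D = 4 (D = Add(1, 3) = 4)
Function('h')(o) = 8 (Function('h')(o) = Add(4, 4) = 8)
Function('W')(M) = Mul(Add(1, M), Add(8, M)) (Function('W')(M) = Mul(Add(M, Mul(Add(M, M), Pow(Add(M, M), -1))), Add(M, 8)) = Mul(Add(M, Mul(Mul(2, M), Pow(Mul(2, M), -1))), Add(8, M)) = Mul(Add(M, Mul(Mul(2, M), Mul(Rational(1, 2), Pow(M, -1)))), Add(8, M)) = Mul(Add(M, 1), Add(8, M)) = Mul(Add(1, M), Add(8, M)))
Mul(Function('W')(2), Add(43, Function('H')(-6, 3))) = Mul(Add(8, Pow(2, 2), Mul(9, 2)), Add(43, -6)) = Mul(Add(8, 4, 18), 37) = Mul(30, 37) = 1110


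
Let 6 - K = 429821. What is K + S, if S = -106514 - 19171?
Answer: -555500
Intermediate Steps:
K = -429815 (K = 6 - 1*429821 = 6 - 429821 = -429815)
S = -125685
K + S = -429815 - 125685 = -555500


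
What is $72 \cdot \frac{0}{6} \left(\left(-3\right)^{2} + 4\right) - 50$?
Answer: $-50$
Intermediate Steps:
$72 \cdot \frac{0}{6} \left(\left(-3\right)^{2} + 4\right) - 50 = 72 \cdot 0 \cdot \frac{1}{6} \left(9 + 4\right) - 50 = 72 \cdot 0 \cdot 13 - 50 = 72 \cdot 0 - 50 = 0 - 50 = -50$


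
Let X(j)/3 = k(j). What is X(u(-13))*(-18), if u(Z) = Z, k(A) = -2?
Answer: 108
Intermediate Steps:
X(j) = -6 (X(j) = 3*(-2) = -6)
X(u(-13))*(-18) = -6*(-18) = 108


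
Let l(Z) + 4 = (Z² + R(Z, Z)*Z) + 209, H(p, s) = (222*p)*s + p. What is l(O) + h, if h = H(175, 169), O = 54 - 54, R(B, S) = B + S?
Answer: 6566030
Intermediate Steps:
O = 0
H(p, s) = p + 222*p*s (H(p, s) = 222*p*s + p = p + 222*p*s)
h = 6565825 (h = 175*(1 + 222*169) = 175*(1 + 37518) = 175*37519 = 6565825)
l(Z) = 205 + 3*Z² (l(Z) = -4 + ((Z² + (Z + Z)*Z) + 209) = -4 + ((Z² + (2*Z)*Z) + 209) = -4 + ((Z² + 2*Z²) + 209) = -4 + (3*Z² + 209) = -4 + (209 + 3*Z²) = 205 + 3*Z²)
l(O) + h = (205 + 3*0²) + 6565825 = (205 + 3*0) + 6565825 = (205 + 0) + 6565825 = 205 + 6565825 = 6566030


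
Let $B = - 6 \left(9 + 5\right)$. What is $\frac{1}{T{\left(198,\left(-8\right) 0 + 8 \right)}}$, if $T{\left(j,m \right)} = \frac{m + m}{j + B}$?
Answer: $\frac{57}{8} \approx 7.125$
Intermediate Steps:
$B = -84$ ($B = \left(-6\right) 14 = -84$)
$T{\left(j,m \right)} = \frac{2 m}{-84 + j}$ ($T{\left(j,m \right)} = \frac{m + m}{j - 84} = \frac{2 m}{-84 + j}$)
$\frac{1}{T{\left(198,\left(-8\right) 0 + 8 \right)}} = \frac{1}{2 \left(\left(-8\right) 0 + 8\right) \frac{1}{-84 + 198}} = \frac{1}{2 \left(0 + 8\right) \frac{1}{114}} = \frac{1}{2 \cdot 8 \cdot \frac{1}{114}} = \frac{1}{\frac{8}{57}} = \frac{57}{8}$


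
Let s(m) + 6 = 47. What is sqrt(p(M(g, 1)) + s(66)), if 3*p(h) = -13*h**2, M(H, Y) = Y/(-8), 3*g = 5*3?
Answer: sqrt(23577)/24 ≈ 6.3978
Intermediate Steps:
g = 5 (g = (5*3)/3 = (1/3)*15 = 5)
M(H, Y) = -Y/8 (M(H, Y) = Y*(-1/8) = -Y/8)
p(h) = -13*h**2/3 (p(h) = (-13*h**2)/3 = -13*h**2/3)
s(m) = 41 (s(m) = -6 + 47 = 41)
sqrt(p(M(g, 1)) + s(66)) = sqrt(-13*(-1/8*1)**2/3 + 41) = sqrt(-13*(-1/8)**2/3 + 41) = sqrt(-13/3*1/64 + 41) = sqrt(-13/192 + 41) = sqrt(7859/192) = sqrt(23577)/24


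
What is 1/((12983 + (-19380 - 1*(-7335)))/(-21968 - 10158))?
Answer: -16063/469 ≈ -34.249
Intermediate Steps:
1/((12983 + (-19380 - 1*(-7335)))/(-21968 - 10158)) = 1/((12983 + (-19380 + 7335))/(-32126)) = 1/((12983 - 12045)*(-1/32126)) = 1/(938*(-1/32126)) = 1/(-469/16063) = -16063/469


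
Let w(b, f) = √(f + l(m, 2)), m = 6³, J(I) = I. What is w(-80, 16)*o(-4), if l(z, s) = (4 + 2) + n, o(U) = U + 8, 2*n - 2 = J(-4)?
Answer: 4*√21 ≈ 18.330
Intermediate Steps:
n = -1 (n = 1 + (½)*(-4) = 1 - 2 = -1)
m = 216
o(U) = 8 + U
l(z, s) = 5 (l(z, s) = (4 + 2) - 1 = 6 - 1 = 5)
w(b, f) = √(5 + f) (w(b, f) = √(f + 5) = √(5 + f))
w(-80, 16)*o(-4) = √(5 + 16)*(8 - 4) = √21*4 = 4*√21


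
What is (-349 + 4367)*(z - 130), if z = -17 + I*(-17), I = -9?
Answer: 24108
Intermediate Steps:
z = 136 (z = -17 - 9*(-17) = -17 + 153 = 136)
(-349 + 4367)*(z - 130) = (-349 + 4367)*(136 - 130) = 4018*6 = 24108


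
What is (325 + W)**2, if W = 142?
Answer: 218089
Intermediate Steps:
(325 + W)**2 = (325 + 142)**2 = 467**2 = 218089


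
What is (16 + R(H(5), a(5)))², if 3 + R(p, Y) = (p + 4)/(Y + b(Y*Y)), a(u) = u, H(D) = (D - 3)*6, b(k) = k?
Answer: 41209/225 ≈ 183.15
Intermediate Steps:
H(D) = -18 + 6*D (H(D) = (-3 + D)*6 = -18 + 6*D)
R(p, Y) = -3 + (4 + p)/(Y + Y²) (R(p, Y) = -3 + (p + 4)/(Y + Y*Y) = -3 + (4 + p)/(Y + Y²))
(16 + R(H(5), a(5)))² = (16 + (4 + (-18 + 6*5) - 3*5 - 3*5²)/(5*(1 + 5)))² = (16 + (⅕)*(4 + (-18 + 30) - 15 - 3*25)/6)² = (16 + (⅕)*(⅙)*(4 + 12 - 15 - 75))² = (16 + (⅕)*(⅙)*(-74))² = (16 - 37/15)² = (203/15)² = 41209/225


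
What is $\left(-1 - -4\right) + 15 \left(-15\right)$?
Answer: $-222$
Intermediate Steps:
$\left(-1 - -4\right) + 15 \left(-15\right) = \left(-1 + 4\right) - 225 = 3 - 225 = -222$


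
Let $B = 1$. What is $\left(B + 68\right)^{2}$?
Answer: $4761$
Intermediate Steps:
$\left(B + 68\right)^{2} = \left(1 + 68\right)^{2} = 69^{2} = 4761$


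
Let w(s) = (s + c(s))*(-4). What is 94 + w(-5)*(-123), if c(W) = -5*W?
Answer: 9934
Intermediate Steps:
w(s) = 16*s (w(s) = (s - 5*s)*(-4) = -4*s*(-4) = 16*s)
94 + w(-5)*(-123) = 94 + (16*(-5))*(-123) = 94 - 80*(-123) = 94 + 9840 = 9934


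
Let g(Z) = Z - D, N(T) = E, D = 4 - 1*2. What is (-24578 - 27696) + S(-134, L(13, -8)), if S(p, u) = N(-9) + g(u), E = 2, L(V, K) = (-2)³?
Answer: -52282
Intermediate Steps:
L(V, K) = -8
D = 2 (D = 4 - 2 = 2)
N(T) = 2
g(Z) = -2 + Z (g(Z) = Z - 1*2 = Z - 2 = -2 + Z)
S(p, u) = u (S(p, u) = 2 + (-2 + u) = u)
(-24578 - 27696) + S(-134, L(13, -8)) = (-24578 - 27696) - 8 = -52274 - 8 = -52282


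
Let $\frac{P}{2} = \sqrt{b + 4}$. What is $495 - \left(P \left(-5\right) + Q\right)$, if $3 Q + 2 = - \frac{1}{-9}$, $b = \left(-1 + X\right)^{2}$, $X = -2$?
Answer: $\frac{13382}{27} + 10 \sqrt{13} \approx 531.69$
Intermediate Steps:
$b = 9$ ($b = \left(-1 - 2\right)^{2} = \left(-3\right)^{2} = 9$)
$Q = - \frac{17}{27}$ ($Q = - \frac{2}{3} + \frac{\left(-1\right) \frac{1}{-9}}{3} = - \frac{2}{3} + \frac{\left(-1\right) \left(- \frac{1}{9}\right)}{3} = - \frac{2}{3} + \frac{1}{3} \cdot \frac{1}{9} = - \frac{2}{3} + \frac{1}{27} = - \frac{17}{27} \approx -0.62963$)
$P = 2 \sqrt{13}$ ($P = 2 \sqrt{9 + 4} = 2 \sqrt{13} \approx 7.2111$)
$495 - \left(P \left(-5\right) + Q\right) = 495 - \left(2 \sqrt{13} \left(-5\right) - \frac{17}{27}\right) = 495 - \left(- 10 \sqrt{13} - \frac{17}{27}\right) = 495 - \left(- \frac{17}{27} - 10 \sqrt{13}\right) = 495 + \left(\frac{17}{27} + 10 \sqrt{13}\right) = \frac{13382}{27} + 10 \sqrt{13}$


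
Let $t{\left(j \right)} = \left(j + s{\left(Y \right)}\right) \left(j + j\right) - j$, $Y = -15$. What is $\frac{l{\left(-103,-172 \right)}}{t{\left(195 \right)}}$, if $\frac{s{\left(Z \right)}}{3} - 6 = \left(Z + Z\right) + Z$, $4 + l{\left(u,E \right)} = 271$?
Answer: $\frac{89}{10075} \approx 0.0088338$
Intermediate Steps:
$l{\left(u,E \right)} = 267$ ($l{\left(u,E \right)} = -4 + 271 = 267$)
$s{\left(Z \right)} = 18 + 9 Z$ ($s{\left(Z \right)} = 18 + 3 \left(\left(Z + Z\right) + Z\right) = 18 + 3 \left(2 Z + Z\right) = 18 + 3 \cdot 3 Z = 18 + 9 Z$)
$t{\left(j \right)} = - j + 2 j \left(-117 + j\right)$ ($t{\left(j \right)} = \left(j + \left(18 + 9 \left(-15\right)\right)\right) \left(j + j\right) - j = \left(j + \left(18 - 135\right)\right) 2 j - j = \left(j - 117\right) 2 j - j = \left(-117 + j\right) 2 j - j = 2 j \left(-117 + j\right) - j = - j + 2 j \left(-117 + j\right)$)
$\frac{l{\left(-103,-172 \right)}}{t{\left(195 \right)}} = \frac{267}{195 \left(-235 + 2 \cdot 195\right)} = \frac{267}{195 \left(-235 + 390\right)} = \frac{267}{195 \cdot 155} = \frac{267}{30225} = 267 \cdot \frac{1}{30225} = \frac{89}{10075}$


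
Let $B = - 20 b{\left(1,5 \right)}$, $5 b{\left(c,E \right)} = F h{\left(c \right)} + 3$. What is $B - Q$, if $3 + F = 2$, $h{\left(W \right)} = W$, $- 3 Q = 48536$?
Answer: $\frac{48512}{3} \approx 16171.0$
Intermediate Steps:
$Q = - \frac{48536}{3}$ ($Q = \left(- \frac{1}{3}\right) 48536 = - \frac{48536}{3} \approx -16179.0$)
$F = -1$ ($F = -3 + 2 = -1$)
$b{\left(c,E \right)} = \frac{3}{5} - \frac{c}{5}$ ($b{\left(c,E \right)} = \frac{- c + 3}{5} = \frac{3 - c}{5} = \frac{3}{5} - \frac{c}{5}$)
$B = -8$ ($B = - 20 \left(\frac{3}{5} - \frac{1}{5}\right) = \left(-20\right) \frac{2}{5} = -8$)
$B - Q = -8 - - \frac{48536}{3} = -8 + \frac{48536}{3} = \frac{48512}{3}$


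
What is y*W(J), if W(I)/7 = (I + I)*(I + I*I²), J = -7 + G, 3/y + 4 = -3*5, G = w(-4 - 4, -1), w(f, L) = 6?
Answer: -84/19 ≈ -4.4211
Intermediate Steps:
G = 6
y = -3/19 (y = 3/(-4 - 3*5) = 3/(-4 - 15) = 3/(-19) = 3*(-1/19) = -3/19 ≈ -0.15789)
J = -1 (J = -7 + 6 = -1)
W(I) = 14*I*(I + I³) (W(I) = 7*((I + I)*(I + I*I²)) = 7*((2*I)*(I + I³)) = 7*(2*I*(I + I³)) = 14*I*(I + I³))
y*W(J) = -42*(-1)²*(1 + (-1)²)/19 = -42*(1 + 1)/19 = -42*2/19 = -3/19*28 = -84/19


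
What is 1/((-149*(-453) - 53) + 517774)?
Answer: 1/585218 ≈ 1.7088e-6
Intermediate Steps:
1/((-149*(-453) - 53) + 517774) = 1/((67497 - 53) + 517774) = 1/(67444 + 517774) = 1/585218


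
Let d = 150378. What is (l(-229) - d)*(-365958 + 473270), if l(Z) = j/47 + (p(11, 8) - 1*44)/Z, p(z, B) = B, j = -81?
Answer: -173688257001552/10763 ≈ -1.6138e+10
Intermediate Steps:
l(Z) = -81/47 - 36/Z (l(Z) = -81/47 + (8 - 1*44)/Z = -81*1/47 + (8 - 44)/Z = -81/47 - 36/Z)
(l(-229) - d)*(-365958 + 473270) = ((-81/47 - 36/(-229)) - 1*150378)*(-365958 + 473270) = ((-81/47 - 36*(-1/229)) - 150378)*107312 = ((-81/47 + 36/229) - 150378)*107312 = (-16857/10763 - 150378)*107312 = -1618535271/10763*107312 = -173688257001552/10763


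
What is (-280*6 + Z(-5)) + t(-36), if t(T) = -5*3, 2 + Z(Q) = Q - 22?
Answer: -1724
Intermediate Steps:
Z(Q) = -24 + Q (Z(Q) = -2 + (Q - 22) = -2 + (-22 + Q) = -24 + Q)
t(T) = -15
(-280*6 + Z(-5)) + t(-36) = (-280*6 + (-24 - 5)) - 15 = (-1680 - 29) - 15 = -1709 - 15 = -1724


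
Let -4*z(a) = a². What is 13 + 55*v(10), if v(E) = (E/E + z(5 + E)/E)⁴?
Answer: 103132103/4096 ≈ 25179.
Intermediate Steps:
z(a) = -a²/4
v(E) = (1 - (5 + E)²/(4*E))⁴ (v(E) = (E/E + (-(5 + E)²/4)/E)⁴ = (1 - (5 + E)²/(4*E))⁴)
13 + 55*v(10) = 13 + 55*((1/256)*(-(5 + 10)² + 4*10)⁴/10⁴) = 13 + 55*((1/256)*(1/10000)*(-1*15² + 40)⁴) = 13 + 55*((1/256)*(1/10000)*(-1*225 + 40)⁴) = 13 + 55*((1/256)*(1/10000)*(-225 + 40)⁴) = 13 + 55*((1/256)*(1/10000)*(-185)⁴) = 13 + 55*((1/256)*(1/10000)*1171350625) = 13 + 55*(1874161/4096) = 13 + 103078855/4096 = 103132103/4096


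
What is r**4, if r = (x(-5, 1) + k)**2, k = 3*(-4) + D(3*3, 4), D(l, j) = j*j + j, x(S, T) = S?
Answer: 6561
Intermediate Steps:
D(l, j) = j + j**2 (D(l, j) = j**2 + j = j + j**2)
k = 8 (k = 3*(-4) + 4*(1 + 4) = -12 + 4*5 = -12 + 20 = 8)
r = 9 (r = (-5 + 8)**2 = 3**2 = 9)
r**4 = 9**4 = 6561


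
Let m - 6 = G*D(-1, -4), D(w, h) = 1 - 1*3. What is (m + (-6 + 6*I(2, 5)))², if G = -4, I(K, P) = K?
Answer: 400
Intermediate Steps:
D(w, h) = -2 (D(w, h) = 1 - 3 = -2)
m = 14 (m = 6 - 4*(-2) = 6 + 8 = 14)
(m + (-6 + 6*I(2, 5)))² = (14 + (-6 + 6*2))² = (14 + (-6 + 12))² = (14 + 6)² = 20² = 400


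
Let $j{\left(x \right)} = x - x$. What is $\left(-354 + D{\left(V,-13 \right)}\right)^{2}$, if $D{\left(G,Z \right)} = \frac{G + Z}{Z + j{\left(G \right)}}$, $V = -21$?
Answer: $\frac{20866624}{169} \approx 1.2347 \cdot 10^{5}$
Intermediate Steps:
$j{\left(x \right)} = 0$
$D{\left(G,Z \right)} = \frac{G + Z}{Z}$ ($D{\left(G,Z \right)} = \frac{G + Z}{Z + 0} = \frac{G + Z}{Z}$)
$\left(-354 + D{\left(V,-13 \right)}\right)^{2} = \left(-354 + \frac{-21 - 13}{-13}\right)^{2} = \left(-354 - - \frac{34}{13}\right)^{2} = \left(-354 + \frac{34}{13}\right)^{2} = \left(- \frac{4568}{13}\right)^{2} = \frac{20866624}{169}$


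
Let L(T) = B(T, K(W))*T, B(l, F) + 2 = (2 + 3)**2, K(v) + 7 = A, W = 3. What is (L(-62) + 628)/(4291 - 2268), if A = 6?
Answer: -114/289 ≈ -0.39446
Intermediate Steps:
K(v) = -1 (K(v) = -7 + 6 = -1)
B(l, F) = 23 (B(l, F) = -2 + (2 + 3)**2 = -2 + 5**2 = -2 + 25 = 23)
L(T) = 23*T
(L(-62) + 628)/(4291 - 2268) = (23*(-62) + 628)/(4291 - 2268) = (-1426 + 628)/2023 = -798*1/2023 = -114/289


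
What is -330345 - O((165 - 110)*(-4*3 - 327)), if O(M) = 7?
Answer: -330352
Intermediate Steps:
-330345 - O((165 - 110)*(-4*3 - 327)) = -330345 - 1*7 = -330345 - 7 = -330352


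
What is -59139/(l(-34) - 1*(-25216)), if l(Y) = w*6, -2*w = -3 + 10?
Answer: -59139/25195 ≈ -2.3473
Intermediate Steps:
w = -7/2 (w = -(-3 + 10)/2 = -½*7 = -7/2 ≈ -3.5000)
l(Y) = -21 (l(Y) = -7/2*6 = -21)
-59139/(l(-34) - 1*(-25216)) = -59139/(-21 - 1*(-25216)) = -59139/(-21 + 25216) = -59139/25195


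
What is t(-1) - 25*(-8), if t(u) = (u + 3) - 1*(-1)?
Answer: 203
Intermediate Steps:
t(u) = 4 + u (t(u) = (3 + u) + 1 = 4 + u)
t(-1) - 25*(-8) = (4 - 1) - 25*(-8) = 3 + 200 = 203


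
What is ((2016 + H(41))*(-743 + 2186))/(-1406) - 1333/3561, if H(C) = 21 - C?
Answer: -138626569/67659 ≈ -2048.9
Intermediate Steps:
((2016 + H(41))*(-743 + 2186))/(-1406) - 1333/3561 = ((2016 + (21 - 1*41))*(-743 + 2186))/(-1406) - 1333/3561 = ((2016 + (21 - 41))*1443)*(-1/1406) - 1333*1/3561 = ((2016 - 20)*1443)*(-1/1406) - 1333/3561 = (1996*1443)*(-1/1406) - 1333/3561 = 2880228*(-1/1406) - 1333/3561 = -38922/19 - 1333/3561 = -138626569/67659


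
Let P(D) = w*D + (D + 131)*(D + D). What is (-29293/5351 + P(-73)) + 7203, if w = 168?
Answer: -72422972/5351 ≈ -13534.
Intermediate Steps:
P(D) = 168*D + 2*D*(131 + D) (P(D) = 168*D + (D + 131)*(D + D) = 168*D + (131 + D)*(2*D) = 168*D + 2*D*(131 + D))
(-29293/5351 + P(-73)) + 7203 = (-29293/5351 + 2*(-73)*(215 - 73)) + 7203 = (-29293*1/5351 + 2*(-73)*142) + 7203 = (-29293/5351 - 20732) + 7203 = -110966225/5351 + 7203 = -72422972/5351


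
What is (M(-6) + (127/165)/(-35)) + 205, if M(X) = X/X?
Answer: 1189523/5775 ≈ 205.98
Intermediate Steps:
M(X) = 1
(M(-6) + (127/165)/(-35)) + 205 = (1 + (127/165)/(-35)) + 205 = (1 + (127*(1/165))*(-1/35)) + 205 = (1 + (127/165)*(-1/35)) + 205 = (1 - 127/5775) + 205 = 5648/5775 + 205 = 1189523/5775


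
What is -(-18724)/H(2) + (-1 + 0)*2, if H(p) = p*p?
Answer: 4679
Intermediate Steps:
H(p) = p**2
-(-18724)/H(2) + (-1 + 0)*2 = -(-18724)/(2**2) + (-1 + 0)*2 = -(-18724)/4 - 1*2 = -(-18724)/4 - 2 = -124*(-151/4) - 2 = 4681 - 2 = 4679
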